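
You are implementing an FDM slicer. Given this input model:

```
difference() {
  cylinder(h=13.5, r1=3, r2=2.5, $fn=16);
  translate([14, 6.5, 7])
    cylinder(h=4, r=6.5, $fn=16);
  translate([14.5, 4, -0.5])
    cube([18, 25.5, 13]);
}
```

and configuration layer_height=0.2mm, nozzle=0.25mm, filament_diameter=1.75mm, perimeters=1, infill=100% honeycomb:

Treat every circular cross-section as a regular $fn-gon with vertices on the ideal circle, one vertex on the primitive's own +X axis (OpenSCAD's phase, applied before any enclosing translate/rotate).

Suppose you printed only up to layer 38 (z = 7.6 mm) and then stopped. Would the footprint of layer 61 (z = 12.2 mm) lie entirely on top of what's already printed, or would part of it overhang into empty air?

entirely on top

Compare the two slices. At z = 7.6: the cone: at t=0.563 of its height the radius interpolates to r₁+(r₂−r₁)t = 2.719, giving a regular 16-gon of that circumradius (area = (16/2)·2.719²·sin(360°/16) = 22.63 mm²); the r=6.5 cylinder at (14, 6.5) gives a regular 16-gon of circumradius 6.5 (constant along its height) (area = (16/2)·6.500²·sin(360°/16) = 129.35 mm²); the cube at (14.5, 4) (footprint 18×25.5) is included at this height (area 459.00 mm²); After the difference (first − rest): starting from the cone (22.63 mm²), the r=6.5 cylinder at (14, 6.5) misses the remaining region (no effect); the 18×25.5 cube at (14.5, 4) misses the remaining region (no effect) — area = 22.63 mm². At z = 12.2: the cone: at t=0.904 of its height the radius interpolates to r₁+(r₂−r₁)t = 2.548, giving a regular 16-gon of that circumradius (area = (16/2)·2.548²·sin(360°/16) = 19.88 mm²); the cylinder at (14, 6.5) is absent (z outside [7, 11]); the cube at (14.5, 4) is present — its section is the full 18×25.5 rectangle (area 459.00 mm²); After the difference (first − rest): starting from the cone (19.88 mm²), the 18×25.5 cube at (14.5, 4) misses the remaining region (no effect) — area = 19.88 mm². Checking containment: the cross-section at z = 12.2 is a subset of the cross-section at z = 7.6.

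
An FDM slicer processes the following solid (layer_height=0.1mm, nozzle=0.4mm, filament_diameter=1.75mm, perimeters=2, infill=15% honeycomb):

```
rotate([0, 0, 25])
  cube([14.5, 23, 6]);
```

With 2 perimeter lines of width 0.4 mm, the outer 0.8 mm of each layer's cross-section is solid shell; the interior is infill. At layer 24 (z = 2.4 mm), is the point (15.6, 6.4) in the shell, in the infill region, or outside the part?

At z = 2.4 mm: the cube is present — its section is the full 14.5×23 rectangle; (rotated 25° about Z; rotation is an isometry so areas/perimeters/island counts are preserved). Overall, the cross-section is a single solid region. Undo the 25° rotation: the query point maps to (16.843, -0.792) in the un-rotated model frame. The nearest boundary edge runs (0.00, 0.00)→(14.50, 0.00); distance from the point to it = 2.47 mm. The point is not inside any of the regions above, so it lies outside the cross-section (2.47 mm from the nearest boundary).

outside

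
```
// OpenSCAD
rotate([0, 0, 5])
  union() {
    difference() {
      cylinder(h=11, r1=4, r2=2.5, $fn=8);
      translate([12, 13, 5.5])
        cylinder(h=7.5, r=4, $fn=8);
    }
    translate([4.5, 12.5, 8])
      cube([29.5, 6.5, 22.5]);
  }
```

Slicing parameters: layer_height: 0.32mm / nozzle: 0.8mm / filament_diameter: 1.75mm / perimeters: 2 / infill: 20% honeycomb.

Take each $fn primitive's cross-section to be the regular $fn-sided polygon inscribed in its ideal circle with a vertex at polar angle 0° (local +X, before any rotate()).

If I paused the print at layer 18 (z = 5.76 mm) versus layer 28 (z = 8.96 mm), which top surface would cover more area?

layer 28 (z = 8.96 mm)

Layer 18 (z = 5.76): the cone contributes a regular 8-gon of circumradius 3.215 (interpolated between r1=4 and r2=2.5 at t=0.524) (area = (8/2)·3.215²·sin(360°/8) = 29.23 mm²); the cylinder at (12, 13): section is a regular 8-gon, circumradius r=4 (area = (8/2)·4.000²·sin(360°/8) = 45.25 mm²); After the difference (first − rest): starting from the cone (29.23 mm²), the r=4 cylinder at (12, 13) misses the remaining region (no effect) — area = 29.23 mm²; the cube at (4.5, 12.5) is not intersected at this z (z outside [8, 30.5]); Taking the union: only the result so far is present, so the union is just that shape — area = 29.23 mm²; (whole slice rotated 5° about Z — lengths, areas and connectivity unchanged). So its area = 29.23 mm². Layer 28 (z = 8.96): the cone (r1=4→r2=2.5) has section circumradius 2.778 here — a regular 8-gon (area = (8/2)·2.778²·sin(360°/8) = 21.83 mm²); the cylinder at (12, 13): section is a regular 8-gon, circumradius r=4 (area = (8/2)·4.000²·sin(360°/8) = 45.25 mm²); After the difference (first − rest): starting from the cone (21.83 mm²), the r=4 cylinder at (12, 13) misses the remaining region (no effect) — area = 21.83 mm²; the cube at (4.5, 12.5) is present — its section is the full 29.5×6.5 rectangle (area 191.75 mm²); Combining (union): the 2 present regions are separate (no shared area or edge), so areas and boundary lengths simply add and each stays a separate island — area = 213.58 mm²; (whole slice rotated 5° about Z — lengths, areas and connectivity unchanged). So its area = 213.58 mm². Layer 28 is larger (213.58 vs 29.23 mm²).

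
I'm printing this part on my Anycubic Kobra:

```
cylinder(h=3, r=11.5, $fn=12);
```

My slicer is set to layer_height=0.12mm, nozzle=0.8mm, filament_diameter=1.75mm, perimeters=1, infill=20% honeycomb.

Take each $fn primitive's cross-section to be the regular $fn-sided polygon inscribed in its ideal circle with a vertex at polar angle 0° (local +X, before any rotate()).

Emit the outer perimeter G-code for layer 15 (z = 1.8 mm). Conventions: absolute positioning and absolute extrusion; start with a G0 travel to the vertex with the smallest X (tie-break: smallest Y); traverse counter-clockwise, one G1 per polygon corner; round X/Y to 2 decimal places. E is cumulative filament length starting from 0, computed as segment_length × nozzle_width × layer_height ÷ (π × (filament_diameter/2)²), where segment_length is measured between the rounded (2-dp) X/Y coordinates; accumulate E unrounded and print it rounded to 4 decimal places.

G0 X-11.50 Y0.00 Z1.80
G1 X-9.96 Y-5.75 E0.2376
G1 X-5.75 Y-9.96 E0.4752
G1 X0.00 Y-11.50 E0.7128
G1 X5.75 Y-9.96 E0.9504
G1 X9.96 Y-5.75 E1.1880
G1 X11.50 Y0.00 E1.4256
G1 X9.96 Y5.75 E1.6632
G1 X5.75 Y9.96 E1.9008
G1 X0.00 Y11.50 E2.1384
G1 X-5.75 Y9.96 E2.3760
G1 X-9.96 Y5.75 E2.6136
G1 X-11.50 Y0.00 E2.8512

At z = 1.8 mm: the cylinder: section is a regular 12-gon, circumradius r=11.5. The outline is a single polygon with 12 vertices. Extrusion per mm of travel: 0.8 × 0.12 / (π × 0.875²) = 0.039912. Accumulating E over each segment gives final E = 2.8512.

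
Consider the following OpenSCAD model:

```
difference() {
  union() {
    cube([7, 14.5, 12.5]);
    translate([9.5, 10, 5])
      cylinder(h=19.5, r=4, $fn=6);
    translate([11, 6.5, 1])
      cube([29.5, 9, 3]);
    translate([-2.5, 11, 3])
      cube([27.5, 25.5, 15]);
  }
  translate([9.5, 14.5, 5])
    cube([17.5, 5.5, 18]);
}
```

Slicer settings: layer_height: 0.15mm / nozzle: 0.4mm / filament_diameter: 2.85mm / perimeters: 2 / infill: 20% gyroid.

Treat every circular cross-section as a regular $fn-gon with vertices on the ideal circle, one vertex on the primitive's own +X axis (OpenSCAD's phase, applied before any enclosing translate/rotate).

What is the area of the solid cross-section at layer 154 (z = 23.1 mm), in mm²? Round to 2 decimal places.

At z = 23.1 mm: the cube is not intersected at this z (z outside [0, 12.5]); the cylinder at (9.5, 10): section is a regular 6-gon, circumradius r=4 (area = (6/2)·4.000²·sin(360°/6) = 41.57 mm²); the cube at (11, 6.5) is absent (z outside [1, 4]); the cube at (-2.5, 11) is not intersected at this z (z outside [3, 18]); Taking the union: only the r=4 cylinder at (9.5, 10) is present, so the union is just that shape — area = 41.57 mm²; the cube at (9.5, 14.5) is absent (z outside [5, 23]); Subtracting the remaining from the first: none of the subtracted shapes is present at this height, so that combined region is unchanged — area = 41.57 mm². Overall, the cross-section is a single solid region. Net area = 41.57 mm².

41.57 mm²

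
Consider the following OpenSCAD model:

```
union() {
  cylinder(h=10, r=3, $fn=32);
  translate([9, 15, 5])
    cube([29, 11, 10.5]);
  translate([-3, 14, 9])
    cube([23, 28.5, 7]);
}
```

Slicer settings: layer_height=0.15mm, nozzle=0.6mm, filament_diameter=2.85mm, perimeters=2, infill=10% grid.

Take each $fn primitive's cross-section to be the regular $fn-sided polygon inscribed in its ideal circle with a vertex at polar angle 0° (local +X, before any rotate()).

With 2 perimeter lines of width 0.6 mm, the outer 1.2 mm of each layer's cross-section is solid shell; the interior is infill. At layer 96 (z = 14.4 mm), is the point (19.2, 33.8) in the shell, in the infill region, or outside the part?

shell

At z = 14.4 mm: the cylinder is not intersected at this z (z outside [0, 10]); the 29×11 cube at (9, 15) contributes its full rectangle; the cube at (-3, 14) (footprint 23×28.5) is included at this height; Taking the union: the regions partially overlap (shared area 121.00 mm²), so overlapping operands fuse into one piece — 1 connected region. Overall, the cross-section is a single solid region. The nearest boundary edge runs (20.00, 42.50)→(20.00, 26.00); distance from the point to it = 0.80 mm. The point is inside the cross-section, 0.80 mm from the nearest boundary — within the 1.2 mm shell band (2 × 0.6).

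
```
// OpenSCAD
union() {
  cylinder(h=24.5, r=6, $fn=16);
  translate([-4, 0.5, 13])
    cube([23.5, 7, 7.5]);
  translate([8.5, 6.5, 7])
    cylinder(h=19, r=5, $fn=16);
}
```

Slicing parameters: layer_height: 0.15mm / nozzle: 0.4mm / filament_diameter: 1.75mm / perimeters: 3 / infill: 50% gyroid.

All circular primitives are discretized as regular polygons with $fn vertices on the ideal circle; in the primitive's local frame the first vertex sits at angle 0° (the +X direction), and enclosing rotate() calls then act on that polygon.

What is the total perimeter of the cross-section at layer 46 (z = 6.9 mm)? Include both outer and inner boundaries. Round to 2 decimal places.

At z = 6.9 mm: the cylinder: section is a regular 16-gon, circumradius r=6 (perimeter = 2·16·6.000·sin(180°/16) = 37.46 mm); the cube at (-4, 0.5) is absent (z outside [13, 20.5]); the cylinder at (8.5, 6.5) does not reach this height (z outside [7, 26]); Merging all regions: only the r=6 cylinder is present, so the union is just that shape — boundary = 37.46 mm. Overall, the cross-section is a single solid region. Total boundary length (outer) = 37.46 mm.

37.46 mm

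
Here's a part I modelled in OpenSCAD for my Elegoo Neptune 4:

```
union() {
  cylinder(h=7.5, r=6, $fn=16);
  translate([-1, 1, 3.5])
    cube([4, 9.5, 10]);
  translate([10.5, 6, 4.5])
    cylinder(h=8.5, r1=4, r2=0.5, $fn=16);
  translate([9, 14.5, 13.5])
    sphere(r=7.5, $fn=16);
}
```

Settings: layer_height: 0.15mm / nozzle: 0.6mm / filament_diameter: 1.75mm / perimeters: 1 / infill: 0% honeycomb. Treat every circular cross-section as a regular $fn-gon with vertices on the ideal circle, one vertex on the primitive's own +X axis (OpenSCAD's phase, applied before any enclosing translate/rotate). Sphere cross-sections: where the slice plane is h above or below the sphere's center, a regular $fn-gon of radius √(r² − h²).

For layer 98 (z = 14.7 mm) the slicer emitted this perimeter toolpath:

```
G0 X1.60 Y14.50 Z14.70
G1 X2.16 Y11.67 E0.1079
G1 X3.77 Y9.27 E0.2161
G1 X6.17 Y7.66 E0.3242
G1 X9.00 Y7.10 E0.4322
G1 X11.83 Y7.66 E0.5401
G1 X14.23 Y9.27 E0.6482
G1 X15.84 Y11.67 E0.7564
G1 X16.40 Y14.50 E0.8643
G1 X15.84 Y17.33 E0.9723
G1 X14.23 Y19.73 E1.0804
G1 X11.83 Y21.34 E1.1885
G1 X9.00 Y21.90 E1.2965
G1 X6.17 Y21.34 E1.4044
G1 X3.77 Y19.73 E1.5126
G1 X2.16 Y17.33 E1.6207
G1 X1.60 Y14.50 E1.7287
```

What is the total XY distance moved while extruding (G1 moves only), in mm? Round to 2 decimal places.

46.20 mm

Sum the Euclidean lengths of each G1 segment: total = 46.20 mm.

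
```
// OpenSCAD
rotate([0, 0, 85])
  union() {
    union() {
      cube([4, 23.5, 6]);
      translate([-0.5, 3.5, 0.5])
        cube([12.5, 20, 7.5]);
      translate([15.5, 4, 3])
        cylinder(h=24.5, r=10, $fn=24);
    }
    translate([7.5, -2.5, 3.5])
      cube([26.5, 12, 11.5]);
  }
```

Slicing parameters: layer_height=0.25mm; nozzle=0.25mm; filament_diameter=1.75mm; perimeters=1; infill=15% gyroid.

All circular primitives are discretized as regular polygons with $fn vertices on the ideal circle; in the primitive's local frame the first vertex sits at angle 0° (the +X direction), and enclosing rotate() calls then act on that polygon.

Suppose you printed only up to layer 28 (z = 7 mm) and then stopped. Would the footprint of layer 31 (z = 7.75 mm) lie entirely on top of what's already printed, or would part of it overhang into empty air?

entirely on top

Compare the two slices. At z = 7: the cube is absent (z outside [0, 6]); the 12.5×20 cube at (-0.5, 3.5) contributes its full rectangle (area 250.00 mm²); the cylinder at (15.5, 4): section is a regular 24-gon, circumradius r=10 (area = (24/2)·10.000²·sin(360°/24) = 310.58 mm²); Combining (union): the regions partially overlap — summed areas 560.58 mm² minus the doubly-counted overlap 46.80 mm² gives 513.78 mm² — area = 513.78 mm²; the cube at (7.5, -2.5) is present — its section is the full 26.5×12 rectangle (area 318.00 mm²); Taking the union: the regions partially overlap — summed areas 831.78 mm² minus the doubly-counted overlap 207.27 mm² gives 624.51 mm² — area = 624.51 mm²; (whole slice rotated 85° about Z — lengths, areas and connectivity unchanged). At z = 7.75: the cube does not reach this height (z outside [0, 6]); the cube at (-0.5, 3.5) is present — its section is the full 12.5×20 rectangle (area 250.00 mm²); the r=10 cylinder at (15.5, 4) gives a regular 24-gon of circumradius 10 (constant along its height) (area = (24/2)·10.000²·sin(360°/24) = 310.58 mm²); Taking the union: the regions partially overlap — summed areas 560.58 mm² minus the doubly-counted overlap 46.80 mm² gives 513.78 mm² — area = 513.78 mm²; the cube at (7.5, -2.5) (footprint 26.5×12) is included at this height (area 318.00 mm²); Merging all regions: the regions partially overlap — summed areas 831.78 mm² minus the doubly-counted overlap 207.27 mm² gives 624.51 mm² — area = 624.51 mm²; (whole slice rotated 85° about Z — lengths, areas and connectivity unchanged). Checking containment: the cross-section at z = 7.75 is a subset of the cross-section at z = 7.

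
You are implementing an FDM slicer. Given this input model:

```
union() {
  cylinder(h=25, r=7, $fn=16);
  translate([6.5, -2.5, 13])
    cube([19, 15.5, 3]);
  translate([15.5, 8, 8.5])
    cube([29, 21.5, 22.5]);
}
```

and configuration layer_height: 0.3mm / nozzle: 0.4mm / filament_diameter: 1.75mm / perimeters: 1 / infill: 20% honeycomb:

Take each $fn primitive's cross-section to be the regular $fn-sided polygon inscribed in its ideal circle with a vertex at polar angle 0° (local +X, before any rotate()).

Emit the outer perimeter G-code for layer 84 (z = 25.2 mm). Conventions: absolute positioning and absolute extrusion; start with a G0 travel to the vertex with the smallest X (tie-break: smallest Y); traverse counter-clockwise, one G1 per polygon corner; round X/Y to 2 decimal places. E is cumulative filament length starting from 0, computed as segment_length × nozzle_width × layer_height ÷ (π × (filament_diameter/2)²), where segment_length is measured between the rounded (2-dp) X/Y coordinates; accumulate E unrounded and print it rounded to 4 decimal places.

G0 X15.50 Y8.00 Z25.20
G1 X44.50 Y8.00 E1.4468
G1 X44.50 Y29.50 E2.5195
G1 X15.50 Y29.50 E3.9663
G1 X15.50 Y8.00 E5.0389

At z = 25.2 mm: the cylinder is not intersected at this z (z outside [0, 25]); the cube at (6.5, -2.5) is absent (z outside [13, 16]); the 29×21.5 cube at (15.5, 8) contributes its full rectangle; Combining (union): only the 29×21.5 cube at (15.5, 8) is present, so the union is just that shape — 1 connected region. The outline is a single polygon with 4 vertices. Extrusion per mm of travel: 0.4 × 0.3 / (π × 0.875²) = 0.049890. Accumulating E over each segment gives final E = 5.0389.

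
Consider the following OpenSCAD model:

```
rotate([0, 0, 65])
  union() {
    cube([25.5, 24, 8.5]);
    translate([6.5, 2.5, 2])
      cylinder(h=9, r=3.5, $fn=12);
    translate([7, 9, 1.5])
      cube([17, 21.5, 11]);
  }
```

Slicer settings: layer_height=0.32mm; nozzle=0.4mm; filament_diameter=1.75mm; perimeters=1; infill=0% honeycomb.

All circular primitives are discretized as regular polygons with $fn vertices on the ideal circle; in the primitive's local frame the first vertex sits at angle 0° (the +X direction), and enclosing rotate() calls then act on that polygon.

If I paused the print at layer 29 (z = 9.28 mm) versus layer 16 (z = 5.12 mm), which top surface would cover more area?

layer 16 (z = 5.12 mm)

Layer 29 (z = 9.28): the cube does not reach this height (z outside [0, 8.5]); the r=3.5 cylinder at (6.5, 2.5) gives a regular 12-gon of circumradius 3.5 (constant along its height) (area = (12/2)·3.500²·sin(360°/12) = 36.75 mm²); the 17×21.5 cube at (7, 9) contributes its full rectangle (area 365.50 mm²); Taking the union: the 2 present regions are separate (no shared area or edge), so areas and boundary lengths simply add and each stays a separate island — area = 402.25 mm²; (rotated 65° about Z; rotation is an isometry so areas/perimeters/island counts are preserved). So its area = 402.25 mm². Layer 16 (z = 5.12): the cube (footprint 25.5×24) is included at this height (area 612.00 mm²); the r=3.5 cylinder at (6.5, 2.5) contributes a regular 12-gon of circumradius 3.5 (area = (12/2)·3.500²·sin(360°/12) = 36.75 mm²); the cube at (7, 9) is present — its section is the full 17×21.5 rectangle (area 365.50 mm²); Taking the union: the regions partially overlap — summed areas 1014.25 mm² minus the doubly-counted overlap 288.79 mm² gives 725.46 mm² — area = 725.46 mm²; (rotated 65° about Z; rotation is an isometry so areas/perimeters/island counts are preserved). So its area = 725.46 mm². Layer 16 is larger (725.46 vs 402.25 mm²).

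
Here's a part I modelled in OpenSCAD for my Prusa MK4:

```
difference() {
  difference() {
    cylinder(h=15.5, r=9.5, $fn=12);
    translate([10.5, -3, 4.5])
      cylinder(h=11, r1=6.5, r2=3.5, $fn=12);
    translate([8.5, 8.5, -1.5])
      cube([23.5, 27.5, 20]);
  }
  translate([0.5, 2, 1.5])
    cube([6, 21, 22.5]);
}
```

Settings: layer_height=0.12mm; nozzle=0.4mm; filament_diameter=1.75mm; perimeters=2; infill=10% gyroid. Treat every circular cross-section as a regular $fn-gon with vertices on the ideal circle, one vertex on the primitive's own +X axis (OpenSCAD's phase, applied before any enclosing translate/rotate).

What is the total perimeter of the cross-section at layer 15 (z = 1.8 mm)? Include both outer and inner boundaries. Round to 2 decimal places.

At z = 1.8 mm: the r=9.5 cylinder contributes a regular 12-gon of circumradius 9.5 (perimeter = 2·12·9.500·sin(180°/12) = 59.01 mm); the cone at (10.5, -3) does not reach this height (z outside [4.5, 15.5]); the cube at (8.5, 8.5) is present — its section is the full 23.5×27.5 rectangle (perimeter 102.00 mm); After the difference (first − rest): starting from the r=9.5 cylinder, the 23.5×27.5 cube at (8.5, 8.5) misses the remaining region (no effect) — boundary = 59.01 mm; the 6×21 cube at (0.5, 2) contributes its full rectangle (perimeter 54.00 mm); Taking the first minus the rest: starting from that combined region, the 6×21 cube at (0.5, 2) partially overlaps it — only the 38.25 mm² overlap (of its 126.00 mm²) is removed, clipping the outline — boundary = 69.98 mm. Overall, the cross-section is a single solid region. Total boundary length (outer) = 69.98 mm.

69.98 mm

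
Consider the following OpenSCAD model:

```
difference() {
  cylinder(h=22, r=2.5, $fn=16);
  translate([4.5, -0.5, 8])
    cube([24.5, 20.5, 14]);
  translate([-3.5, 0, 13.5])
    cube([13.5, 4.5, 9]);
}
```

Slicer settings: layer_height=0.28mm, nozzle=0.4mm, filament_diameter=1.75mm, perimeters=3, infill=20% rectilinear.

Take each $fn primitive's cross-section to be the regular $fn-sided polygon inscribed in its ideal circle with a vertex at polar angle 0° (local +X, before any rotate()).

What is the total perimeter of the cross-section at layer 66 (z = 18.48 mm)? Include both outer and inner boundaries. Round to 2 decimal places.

At z = 18.48 mm: the r=2.5 cylinder gives a regular 16-gon of circumradius 2.5 (constant along its height) (perimeter = 2·16·2.500·sin(180°/16) = 15.61 mm); the cube at (4.5, -0.5) (footprint 24.5×20.5) is included at this height (perimeter 90.00 mm); the cube at (-3.5, 0) (footprint 13.5×4.5) is included at this height (perimeter 36.00 mm); Subtracting the remaining from the first: starting from the r=2.5 cylinder, the 24.5×20.5 cube at (4.5, -0.5) misses the remaining region (no effect); the 13.5×4.5 cube at (-3.5, 0) partially overlaps it — only the 9.57 mm² overlap (of its 60.75 mm²) is removed, clipping the outline — boundary = 12.80 mm. Overall, the cross-section is a single solid region. Total boundary length (outer) = 12.80 mm.

12.80 mm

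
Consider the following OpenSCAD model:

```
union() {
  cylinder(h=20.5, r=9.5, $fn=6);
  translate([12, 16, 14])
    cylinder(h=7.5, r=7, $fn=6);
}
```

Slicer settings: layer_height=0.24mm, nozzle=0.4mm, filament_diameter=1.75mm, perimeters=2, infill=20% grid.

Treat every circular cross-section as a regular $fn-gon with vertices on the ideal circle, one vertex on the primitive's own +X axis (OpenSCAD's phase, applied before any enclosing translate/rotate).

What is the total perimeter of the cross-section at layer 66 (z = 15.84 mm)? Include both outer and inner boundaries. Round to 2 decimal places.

99.00 mm

At z = 15.84 mm: the r=9.5 cylinder contributes a regular 6-gon of circumradius 9.5 (perimeter = 2·6·9.500·sin(180°/6) = 57.00 mm); the r=7 cylinder at (12, 16) contributes a regular 6-gon of circumradius 7 (perimeter = 2·6·7.000·sin(180°/6) = 42.00 mm); Merging all regions: the 2 present regions are separate (no shared area or edge), so areas and boundary lengths simply add and each stays a separate island — boundary = 99.00 mm. Overall, the cross-section has 2 separate islands. Total boundary length (outer) = 99.00 mm.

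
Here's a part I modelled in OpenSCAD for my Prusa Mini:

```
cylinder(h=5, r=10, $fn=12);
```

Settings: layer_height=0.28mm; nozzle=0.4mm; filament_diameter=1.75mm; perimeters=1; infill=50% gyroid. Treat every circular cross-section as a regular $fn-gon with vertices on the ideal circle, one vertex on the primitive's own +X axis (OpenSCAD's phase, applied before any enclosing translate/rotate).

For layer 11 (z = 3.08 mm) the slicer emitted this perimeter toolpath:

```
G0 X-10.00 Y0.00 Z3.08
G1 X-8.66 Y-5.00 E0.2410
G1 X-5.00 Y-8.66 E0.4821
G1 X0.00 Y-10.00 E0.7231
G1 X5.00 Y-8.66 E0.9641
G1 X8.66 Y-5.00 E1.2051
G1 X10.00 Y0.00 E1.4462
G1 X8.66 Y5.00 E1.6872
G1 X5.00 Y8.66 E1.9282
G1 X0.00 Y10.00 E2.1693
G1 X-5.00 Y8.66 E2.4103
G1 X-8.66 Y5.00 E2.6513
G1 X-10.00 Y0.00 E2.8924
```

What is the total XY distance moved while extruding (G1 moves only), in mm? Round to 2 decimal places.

Sum the Euclidean lengths of each G1 segment: total = 62.12 mm.

62.12 mm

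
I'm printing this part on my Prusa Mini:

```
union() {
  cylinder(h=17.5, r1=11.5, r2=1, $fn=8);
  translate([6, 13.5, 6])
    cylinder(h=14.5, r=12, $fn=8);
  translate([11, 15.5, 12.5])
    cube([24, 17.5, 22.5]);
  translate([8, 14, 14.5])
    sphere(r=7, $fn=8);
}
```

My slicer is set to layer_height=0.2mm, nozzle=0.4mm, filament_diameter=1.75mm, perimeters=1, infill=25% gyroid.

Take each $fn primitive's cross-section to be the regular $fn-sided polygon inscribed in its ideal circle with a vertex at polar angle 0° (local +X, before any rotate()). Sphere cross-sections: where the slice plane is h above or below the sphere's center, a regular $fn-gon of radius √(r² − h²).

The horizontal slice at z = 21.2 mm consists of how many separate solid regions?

At z = 21.2 mm: the cone is absent (z outside [0, 17.5]); the cylinder at (6, 13.5) is absent (z outside [6, 20.5]); the 24×17.5 cube at (11, 15.5) contributes its full rectangle; the r=7 sphere at (8, 14) contributes a regular 8-gon of circumradius √(7²−6.7²) = 2.027; Merging all regions: the 2 present regions are separate (no shared area or edge), so areas and boundary lengths simply add and each stays a separate island — 2 connected regions. The result has 2 disconnected regions.

2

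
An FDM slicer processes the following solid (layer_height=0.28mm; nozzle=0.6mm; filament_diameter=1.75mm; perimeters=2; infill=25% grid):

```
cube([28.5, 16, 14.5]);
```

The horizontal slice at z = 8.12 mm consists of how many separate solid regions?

At z = 8.12 mm: the cube (footprint 28.5×16) is included at this height. The result has 1 disconnected region.

1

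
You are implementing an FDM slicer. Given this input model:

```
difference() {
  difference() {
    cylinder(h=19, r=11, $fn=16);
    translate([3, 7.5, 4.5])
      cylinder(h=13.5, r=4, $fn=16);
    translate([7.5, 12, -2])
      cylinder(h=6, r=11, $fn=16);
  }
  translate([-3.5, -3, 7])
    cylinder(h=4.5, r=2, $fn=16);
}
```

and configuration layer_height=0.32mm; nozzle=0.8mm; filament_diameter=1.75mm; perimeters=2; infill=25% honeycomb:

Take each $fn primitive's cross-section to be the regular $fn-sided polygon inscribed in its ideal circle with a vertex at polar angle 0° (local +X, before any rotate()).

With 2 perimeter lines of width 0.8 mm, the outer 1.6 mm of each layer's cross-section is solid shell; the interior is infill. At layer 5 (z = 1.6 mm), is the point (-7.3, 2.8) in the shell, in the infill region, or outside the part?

At z = 1.6 mm: the cylinder: section is a regular 16-gon, circumradius r=11; the cylinder at (3, 7.5) is not intersected at this z (z outside [4.5, 18]); the r=11 cylinder at (7.5, 12) gives a regular 16-gon of circumradius 11 (constant along its height); After the difference (first − rest): starting from the r=11 cylinder, the r=11 cylinder at (7.5, 12) partially overlaps it — only the 86.33 mm² overlap (of its 370.44 mm²) is removed, clipping the outline — 1 connected region; the cylinder at (-3.5, -3) is not intersected at this z (z outside [7, 11.5]); After the difference (first − rest): none of the subtracted shapes is present at this height, so the result so far is unchanged — 1 connected region. Overall, the cross-section is a single solid region. The nearest boundary edge runs (-11.00, 0.00)→(-10.16, 4.21); distance from the point to it = 3.08 mm. The point is inside the cross-section and 3.08 mm from the nearest boundary — more than the 1.6 mm shell width (2 × 0.8), so it's in the infill interior.

infill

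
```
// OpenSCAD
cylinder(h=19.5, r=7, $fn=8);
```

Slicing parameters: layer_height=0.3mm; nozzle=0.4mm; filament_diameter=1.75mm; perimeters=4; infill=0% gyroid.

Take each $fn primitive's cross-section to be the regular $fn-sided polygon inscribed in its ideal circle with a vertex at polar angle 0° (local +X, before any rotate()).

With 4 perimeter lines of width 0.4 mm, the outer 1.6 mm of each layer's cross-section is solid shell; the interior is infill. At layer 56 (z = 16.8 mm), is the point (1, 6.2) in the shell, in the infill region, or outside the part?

At z = 16.8 mm: the r=7 cylinder contributes a regular 8-gon of circumradius 7. Overall, the cross-section is a single solid region. The nearest boundary edge runs (4.95, 4.95)→(0.00, 7.00); distance from the point to it = 0.36 mm. The point is inside the cross-section, 0.36 mm from the nearest boundary — within the 1.6 mm shell band (4 × 0.4).

shell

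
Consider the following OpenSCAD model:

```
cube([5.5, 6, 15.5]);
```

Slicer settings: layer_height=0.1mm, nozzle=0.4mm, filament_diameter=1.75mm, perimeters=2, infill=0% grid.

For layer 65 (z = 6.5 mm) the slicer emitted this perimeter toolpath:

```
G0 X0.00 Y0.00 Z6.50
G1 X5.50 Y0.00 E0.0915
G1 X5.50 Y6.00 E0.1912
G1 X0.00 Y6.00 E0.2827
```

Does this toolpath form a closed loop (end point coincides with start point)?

no

Start point (G0): (0.00, 0.00). End point (last G1): the path does not return to the start — open.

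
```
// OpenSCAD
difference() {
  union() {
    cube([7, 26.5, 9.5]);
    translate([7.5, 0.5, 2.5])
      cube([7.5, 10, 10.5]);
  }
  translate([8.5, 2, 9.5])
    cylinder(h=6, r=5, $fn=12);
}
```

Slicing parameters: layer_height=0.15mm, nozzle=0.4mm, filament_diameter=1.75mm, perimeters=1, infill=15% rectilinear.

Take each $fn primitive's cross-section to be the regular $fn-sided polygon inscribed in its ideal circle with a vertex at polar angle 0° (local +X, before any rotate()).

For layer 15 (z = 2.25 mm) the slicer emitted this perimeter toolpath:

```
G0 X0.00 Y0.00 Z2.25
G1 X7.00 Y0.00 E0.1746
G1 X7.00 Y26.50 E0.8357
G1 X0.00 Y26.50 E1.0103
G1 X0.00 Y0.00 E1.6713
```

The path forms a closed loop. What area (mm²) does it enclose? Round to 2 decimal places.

185.50 mm²

Apply the shoelace formula to the sequence of (X, Y) vertices; enclosed area = 185.50 mm².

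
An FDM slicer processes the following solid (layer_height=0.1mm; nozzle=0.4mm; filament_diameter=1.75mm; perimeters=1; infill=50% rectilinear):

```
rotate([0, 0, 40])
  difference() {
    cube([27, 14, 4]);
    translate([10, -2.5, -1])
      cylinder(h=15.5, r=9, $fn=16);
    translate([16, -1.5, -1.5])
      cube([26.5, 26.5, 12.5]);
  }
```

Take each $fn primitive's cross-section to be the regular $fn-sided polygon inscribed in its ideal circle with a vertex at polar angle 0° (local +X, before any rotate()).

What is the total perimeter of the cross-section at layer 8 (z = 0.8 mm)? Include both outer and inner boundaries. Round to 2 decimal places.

59.47 mm

At z = 0.8 mm: the cube (footprint 27×14) is included at this height (perimeter 82.00 mm); the r=9 cylinder at (10, -2.5) gives a regular 16-gon of circumradius 9 (constant along its height) (perimeter = 2·16·9.000·sin(180°/16) = 56.19 mm); the cube at (16, -1.5) (footprint 26.5×26.5) is included at this height (perimeter 106.00 mm); Subtracting the remaining from the first: starting from the 27×14 cube, the r=9 cylinder at (10, -2.5) partially overlaps it — only the 80.23 mm² overlap (of its 247.98 mm²) is removed, clipping the outline; the 26.5×26.5 cube at (16, -1.5) partially overlaps it — only the 147.77 mm² overlap (of its 702.25 mm²) is removed, clipping the outline — boundary = 59.47 mm; (whole slice rotated 40° about Z — lengths, areas and connectivity unchanged). Overall, the cross-section is a single solid region. Total boundary length (outer) = 59.47 mm.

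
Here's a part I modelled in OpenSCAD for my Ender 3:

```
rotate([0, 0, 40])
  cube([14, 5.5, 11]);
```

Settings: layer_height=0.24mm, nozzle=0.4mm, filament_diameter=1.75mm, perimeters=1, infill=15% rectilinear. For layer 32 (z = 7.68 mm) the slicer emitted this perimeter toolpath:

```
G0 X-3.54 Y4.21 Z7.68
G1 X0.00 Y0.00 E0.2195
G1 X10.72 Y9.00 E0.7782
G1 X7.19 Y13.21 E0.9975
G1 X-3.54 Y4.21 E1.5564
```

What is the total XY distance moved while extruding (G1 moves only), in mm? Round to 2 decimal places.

Sum the Euclidean lengths of each G1 segment: total = 39.00 mm.

39.00 mm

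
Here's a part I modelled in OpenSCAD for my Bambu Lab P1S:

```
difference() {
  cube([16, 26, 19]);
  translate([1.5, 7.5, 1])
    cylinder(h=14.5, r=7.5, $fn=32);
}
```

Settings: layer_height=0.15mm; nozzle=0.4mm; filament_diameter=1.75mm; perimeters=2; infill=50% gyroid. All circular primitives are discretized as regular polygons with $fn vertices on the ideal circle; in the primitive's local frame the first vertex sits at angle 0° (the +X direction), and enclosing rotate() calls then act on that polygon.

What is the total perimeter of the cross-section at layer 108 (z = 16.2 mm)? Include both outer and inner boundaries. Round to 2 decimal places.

At z = 16.2 mm: the cube is present — its section is the full 16×26 rectangle (perimeter 84.00 mm); the cylinder at (1.5, 7.5) is absent (z outside [1, 15.5]); After the difference (first − rest): none of the subtracted shapes is present at this height, so the 16×26 cube is unchanged — boundary = 84.00 mm. Overall, the cross-section is a single solid region. Total boundary length (outer) = 84.00 mm.

84.00 mm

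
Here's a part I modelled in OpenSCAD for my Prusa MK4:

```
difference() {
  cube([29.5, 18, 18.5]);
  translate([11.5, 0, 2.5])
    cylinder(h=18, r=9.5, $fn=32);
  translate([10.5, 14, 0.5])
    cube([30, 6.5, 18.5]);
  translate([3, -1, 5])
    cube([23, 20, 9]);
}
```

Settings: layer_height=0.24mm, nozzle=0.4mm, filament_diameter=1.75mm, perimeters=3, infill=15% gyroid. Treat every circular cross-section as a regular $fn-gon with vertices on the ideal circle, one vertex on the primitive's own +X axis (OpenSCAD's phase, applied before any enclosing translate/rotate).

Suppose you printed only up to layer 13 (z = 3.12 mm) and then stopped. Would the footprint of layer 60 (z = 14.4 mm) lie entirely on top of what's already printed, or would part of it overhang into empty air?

entirely on top

Compare the two slices. At z = 3.12: the cube is present — its section is the full 29.5×18 rectangle (area 531.00 mm²); the r=9.5 cylinder at (11.5, 0) gives a regular 32-gon of circumradius 9.5 (constant along its height) (area = (32/2)·9.500²·sin(360°/32) = 281.71 mm²); the cube at (10.5, 14) is present — its section is the full 30×6.5 rectangle (area 195.00 mm²); the cube at (3, -1) does not reach this height (z outside [5, 14]); Taking the first minus the rest: starting from the 29.5×18 cube (531.00 mm²), the r=9.5 cylinder at (11.5, 0) partially overlaps it — only the 140.86 mm² overlap (of its 281.71 mm²) is removed, clipping the outline; the 30×6.5 cube at (10.5, 14) partially overlaps it — only the 76.00 mm² overlap (of its 195.00 mm²) is removed, clipping the outline — area = 314.14 mm². At z = 14.4: the cube (footprint 29.5×18) is included at this height (area 531.00 mm²); the r=9.5 cylinder at (11.5, 0) contributes a regular 32-gon of circumradius 9.5 (area = (32/2)·9.500²·sin(360°/32) = 281.71 mm²); the 30×6.5 cube at (10.5, 14) contributes its full rectangle (area 195.00 mm²); the cube at (3, -1) is not intersected at this z (z outside [5, 14]); After the difference (first − rest): starting from the 29.5×18 cube (531.00 mm²), the r=9.5 cylinder at (11.5, 0) partially overlaps it — only the 140.86 mm² overlap (of its 281.71 mm²) is removed, clipping the outline; the 30×6.5 cube at (10.5, 14) partially overlaps it — only the 76.00 mm² overlap (of its 195.00 mm²) is removed, clipping the outline — area = 314.14 mm². Checking containment: the cross-section at z = 14.4 is a subset of the cross-section at z = 3.12.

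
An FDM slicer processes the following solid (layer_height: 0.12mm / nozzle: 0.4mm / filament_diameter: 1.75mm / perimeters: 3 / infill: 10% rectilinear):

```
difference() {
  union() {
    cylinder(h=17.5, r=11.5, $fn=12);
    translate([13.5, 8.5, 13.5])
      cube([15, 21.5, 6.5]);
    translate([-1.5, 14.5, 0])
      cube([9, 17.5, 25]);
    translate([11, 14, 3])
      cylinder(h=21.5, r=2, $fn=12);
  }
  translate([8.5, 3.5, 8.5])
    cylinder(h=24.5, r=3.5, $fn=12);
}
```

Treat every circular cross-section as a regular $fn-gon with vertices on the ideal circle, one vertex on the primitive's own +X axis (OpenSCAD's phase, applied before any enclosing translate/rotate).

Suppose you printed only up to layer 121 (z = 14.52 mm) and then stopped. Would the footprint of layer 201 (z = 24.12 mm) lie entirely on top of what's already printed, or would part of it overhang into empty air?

entirely on top

Compare the two slices. At z = 14.52: the r=11.5 cylinder gives a regular 12-gon of circumradius 11.5 (constant along its height) (area = (12/2)·11.500²·sin(360°/12) = 396.75 mm²); the cube at (13.5, 8.5) (footprint 15×21.5) is included at this height (area 322.50 mm²); the cube at (-1.5, 14.5) is present — its section is the full 9×17.5 rectangle (area 157.50 mm²); the cylinder at (11, 14): section is a regular 12-gon, circumradius r=2 (area = (12/2)·2.000²·sin(360°/12) = 12.00 mm²); Merging all regions: the 4 present regions are separate (no shared area or edge), so areas and boundary lengths simply add and each stays a separate island — area = 888.75 mm²; the r=3.5 cylinder at (8.5, 3.5) gives a regular 12-gon of circumradius 3.5 (constant along its height) (area = (12/2)·3.500²·sin(360°/12) = 36.75 mm²); Taking the first minus the rest: starting from that combined region (888.75 mm²), the r=3.5 cylinder at (8.5, 3.5) partially overlaps it — only the 30.76 mm² overlap (of its 36.75 mm²) is removed, clipping the outline — area = 857.99 mm². At z = 24.12: the cylinder does not reach this height (z outside [0, 17.5]); the cube at (13.5, 8.5) does not reach this height (z outside [13.5, 20]); the 9×17.5 cube at (-1.5, 14.5) contributes its full rectangle (area 157.50 mm²); the cylinder at (11, 14): section is a regular 12-gon, circumradius r=2 (area = (12/2)·2.000²·sin(360°/12) = 12.00 mm²); Merging all regions: the 2 present regions are separate (no shared area or edge), so areas and boundary lengths simply add and each stays a separate island — area = 169.50 mm²; the r=3.5 cylinder at (8.5, 3.5) gives a regular 12-gon of circumradius 3.5 (constant along its height) (area = (12/2)·3.500²·sin(360°/12) = 36.75 mm²); After the difference (first − rest): starting from that combined region (169.50 mm²), the r=3.5 cylinder at (8.5, 3.5) misses the remaining region (no effect) — area = 169.50 mm². Checking containment: the cross-section at z = 24.12 is a subset of the cross-section at z = 14.52.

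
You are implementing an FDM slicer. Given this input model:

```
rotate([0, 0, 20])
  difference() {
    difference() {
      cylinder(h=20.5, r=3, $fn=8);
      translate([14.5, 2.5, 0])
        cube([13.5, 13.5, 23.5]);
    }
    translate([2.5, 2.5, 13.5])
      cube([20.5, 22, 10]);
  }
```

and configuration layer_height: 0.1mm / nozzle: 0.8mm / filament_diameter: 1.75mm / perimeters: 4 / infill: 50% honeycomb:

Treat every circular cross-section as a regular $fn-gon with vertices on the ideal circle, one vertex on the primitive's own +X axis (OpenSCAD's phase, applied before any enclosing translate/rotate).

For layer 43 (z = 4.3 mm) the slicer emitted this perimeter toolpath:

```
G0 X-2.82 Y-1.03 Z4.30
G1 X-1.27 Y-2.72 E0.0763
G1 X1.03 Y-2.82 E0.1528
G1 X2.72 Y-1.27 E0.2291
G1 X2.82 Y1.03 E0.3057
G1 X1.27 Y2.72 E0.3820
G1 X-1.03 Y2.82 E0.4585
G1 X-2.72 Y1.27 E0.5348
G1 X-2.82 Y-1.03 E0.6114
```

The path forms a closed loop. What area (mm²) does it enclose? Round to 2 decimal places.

25.49 mm²

Apply the shoelace formula to the sequence of (X, Y) vertices; enclosed area = 25.49 mm².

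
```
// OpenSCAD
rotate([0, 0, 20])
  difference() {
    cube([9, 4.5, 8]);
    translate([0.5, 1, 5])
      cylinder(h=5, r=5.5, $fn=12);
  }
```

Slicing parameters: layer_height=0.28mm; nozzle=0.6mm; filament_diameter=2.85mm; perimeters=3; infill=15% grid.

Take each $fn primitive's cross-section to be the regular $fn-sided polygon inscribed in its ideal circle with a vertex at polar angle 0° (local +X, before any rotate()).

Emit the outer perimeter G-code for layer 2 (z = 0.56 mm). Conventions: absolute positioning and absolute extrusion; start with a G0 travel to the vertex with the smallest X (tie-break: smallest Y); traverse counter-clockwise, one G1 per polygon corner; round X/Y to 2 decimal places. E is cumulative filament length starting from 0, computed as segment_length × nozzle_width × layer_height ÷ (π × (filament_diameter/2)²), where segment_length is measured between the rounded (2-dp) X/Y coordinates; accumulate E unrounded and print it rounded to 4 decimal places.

G0 X-1.54 Y4.23 Z0.56
G1 X0.00 Y0.00 E0.1185
G1 X8.46 Y3.08 E0.3556
G1 X6.92 Y7.31 E0.4742
G1 X-1.54 Y4.23 E0.7113

At z = 0.56 mm: the cube (footprint 9×4.5) is included at this height; the cylinder at (0.5, 1) is absent (z outside [5, 10]); Taking the first minus the rest: none of the subtracted shapes is present at this height, so the 9×4.5 cube is unchanged — 1 connected region; (whole slice rotated 20° about Z — lengths, areas and connectivity unchanged). The outline is a single polygon with 4 vertices. Extrusion per mm of travel: 0.6 × 0.28 / (π × 1.425²) = 0.026335. Accumulating E over each segment gives final E = 0.7113.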